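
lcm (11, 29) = 319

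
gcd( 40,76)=4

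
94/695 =94/695 = 0.14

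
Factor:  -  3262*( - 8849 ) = 28865438 = 2^1*7^1 *233^1*8849^1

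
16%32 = 16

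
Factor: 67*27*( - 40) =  - 72360 = -  2^3*3^3*5^1*67^1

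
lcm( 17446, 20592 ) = 1256112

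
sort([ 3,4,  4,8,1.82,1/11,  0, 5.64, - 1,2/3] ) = [  -  1 , 0, 1/11,2/3,1.82,3,4,4,5.64,8]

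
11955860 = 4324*2765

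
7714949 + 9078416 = 16793365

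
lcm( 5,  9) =45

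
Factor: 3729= 3^1* 11^1 * 113^1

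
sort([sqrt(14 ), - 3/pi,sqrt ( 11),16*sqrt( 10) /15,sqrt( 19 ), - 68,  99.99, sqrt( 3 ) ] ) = [ - 68, - 3/pi, sqrt( 3),sqrt( 11) , 16*sqrt( 10 ) /15, sqrt ( 14), sqrt(19 ), 99.99] 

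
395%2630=395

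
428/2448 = 107/612 = 0.17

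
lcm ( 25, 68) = 1700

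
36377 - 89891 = - 53514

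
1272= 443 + 829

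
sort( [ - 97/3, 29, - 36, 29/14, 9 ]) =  [-36, - 97/3, 29/14, 9,  29 ]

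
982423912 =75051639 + 907372273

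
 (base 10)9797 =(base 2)10011001000101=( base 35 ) 7yw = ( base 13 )45c8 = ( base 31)A61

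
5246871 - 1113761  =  4133110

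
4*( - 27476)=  - 109904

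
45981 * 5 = 229905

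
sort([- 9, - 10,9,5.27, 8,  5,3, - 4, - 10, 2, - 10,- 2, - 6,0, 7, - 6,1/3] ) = [ - 10, -10, -10, - 9, - 6,-6,-4, - 2, 0,1/3, 2,3,5,5.27,7,8,  9] 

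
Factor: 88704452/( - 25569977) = - 2^2*22176113^1*25569977^ ( - 1)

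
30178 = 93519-63341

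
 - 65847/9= - 21949/3 = - 7316.33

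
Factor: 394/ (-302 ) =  - 151^(-1) * 197^1  =  - 197/151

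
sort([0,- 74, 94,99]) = [ - 74, 0, 94,  99]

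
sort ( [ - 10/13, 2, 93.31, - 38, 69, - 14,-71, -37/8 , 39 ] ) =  [ - 71 , - 38, - 14, - 37/8, - 10/13,2, 39, 69 , 93.31]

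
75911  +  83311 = 159222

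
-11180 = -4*2795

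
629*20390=12825310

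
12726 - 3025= 9701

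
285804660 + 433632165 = 719436825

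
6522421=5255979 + 1266442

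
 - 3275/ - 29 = 112 + 27/29= 112.93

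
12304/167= 12304/167 =73.68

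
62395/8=62395/8 = 7799.38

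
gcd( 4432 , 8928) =16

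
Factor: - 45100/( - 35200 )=41/32 = 2^( - 5 ) * 41^1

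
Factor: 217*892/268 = 48391/67 = 7^1 * 31^1*67^( - 1)*223^1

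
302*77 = 23254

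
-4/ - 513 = 4/513 =0.01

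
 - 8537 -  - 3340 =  - 5197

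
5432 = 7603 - 2171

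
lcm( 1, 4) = 4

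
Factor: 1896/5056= 3/8 = 2^( - 3 )*3^1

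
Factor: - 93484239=-3^1*149^1*283^1 * 739^1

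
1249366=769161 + 480205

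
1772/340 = 5 + 18/85 = 5.21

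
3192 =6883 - 3691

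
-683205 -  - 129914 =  - 553291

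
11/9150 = 11/9150 = 0.00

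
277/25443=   277/25443 = 0.01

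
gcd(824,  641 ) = 1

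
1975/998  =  1975/998=1.98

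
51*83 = 4233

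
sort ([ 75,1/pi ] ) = [1/pi,  75]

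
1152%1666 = 1152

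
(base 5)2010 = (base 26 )9L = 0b11111111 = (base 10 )255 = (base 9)313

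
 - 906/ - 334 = 2 + 119/167  =  2.71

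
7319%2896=1527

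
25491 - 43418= - 17927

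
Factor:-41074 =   -  2^1*11^1 * 1867^1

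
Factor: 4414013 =4414013^1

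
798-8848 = -8050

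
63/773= 63/773 = 0.08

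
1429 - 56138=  - 54709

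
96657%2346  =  471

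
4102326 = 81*50646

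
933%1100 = 933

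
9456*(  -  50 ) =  - 472800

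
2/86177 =2/86177 = 0.00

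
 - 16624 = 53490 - 70114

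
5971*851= 5081321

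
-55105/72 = -55105/72 = -765.35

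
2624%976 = 672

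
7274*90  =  654660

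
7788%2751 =2286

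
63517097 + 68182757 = 131699854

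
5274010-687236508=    - 681962498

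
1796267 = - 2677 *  ( - 671 )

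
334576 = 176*1901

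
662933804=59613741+603320063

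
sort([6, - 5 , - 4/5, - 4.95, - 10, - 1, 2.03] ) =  [ - 10, - 5,-4.95, - 1, - 4/5, 2.03,6 ]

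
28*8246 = 230888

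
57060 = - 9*( - 6340) 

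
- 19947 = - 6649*3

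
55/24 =2 + 7/24 = 2.29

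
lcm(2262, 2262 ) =2262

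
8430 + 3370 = 11800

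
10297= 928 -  - 9369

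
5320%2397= 526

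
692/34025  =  692/34025 =0.02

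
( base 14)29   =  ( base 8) 45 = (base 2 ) 100101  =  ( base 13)2b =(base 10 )37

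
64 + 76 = 140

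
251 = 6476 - 6225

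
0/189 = 0 = 0.00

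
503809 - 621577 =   -  117768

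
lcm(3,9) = 9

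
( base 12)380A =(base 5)200341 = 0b1100011001010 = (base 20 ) fh6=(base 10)6346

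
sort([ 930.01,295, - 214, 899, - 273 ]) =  [ - 273,- 214, 295,  899, 930.01]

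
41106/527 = 78= 78.00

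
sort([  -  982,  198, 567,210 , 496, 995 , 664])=[ - 982, 198, 210,496,567, 664, 995]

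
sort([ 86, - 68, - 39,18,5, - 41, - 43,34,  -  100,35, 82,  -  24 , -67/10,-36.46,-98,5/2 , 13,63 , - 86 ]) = [ - 100, - 98,-86 , - 68, - 43,-41, - 39,  -  36.46,-24,-67/10,5/2,5, 13,18,  34,35, 63,82,  86 ]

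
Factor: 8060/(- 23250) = - 26/75 =-2^1* 3^ ( - 1 ) * 5^( - 2)*13^1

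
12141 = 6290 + 5851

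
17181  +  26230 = 43411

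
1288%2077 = 1288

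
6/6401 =6/6401=0.00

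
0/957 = 0 = 0.00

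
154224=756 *204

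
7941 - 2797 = 5144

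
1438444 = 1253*1148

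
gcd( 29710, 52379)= 1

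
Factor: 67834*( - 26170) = - 2^2*5^1 * 13^1*2609^1*2617^1 = -1775215780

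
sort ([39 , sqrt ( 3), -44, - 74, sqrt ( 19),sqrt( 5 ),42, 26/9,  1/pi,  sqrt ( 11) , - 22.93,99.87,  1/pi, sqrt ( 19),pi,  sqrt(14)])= [ - 74, - 44,  -  22.93, 1/pi,1/pi , sqrt( 3),sqrt(5), 26/9,pi, sqrt( 11), sqrt ( 14),sqrt(19), sqrt( 19 ), 39,42 , 99.87] 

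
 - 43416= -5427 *8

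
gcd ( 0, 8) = 8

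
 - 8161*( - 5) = 40805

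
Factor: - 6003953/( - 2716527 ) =3^( - 1) * 11^( - 1)*37^1*263^ ( - 1 )*313^( - 1)*162269^1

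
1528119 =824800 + 703319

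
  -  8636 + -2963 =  - 11599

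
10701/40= 10701/40 = 267.52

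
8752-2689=6063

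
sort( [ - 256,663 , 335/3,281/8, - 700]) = [ - 700, - 256 , 281/8, 335/3 , 663]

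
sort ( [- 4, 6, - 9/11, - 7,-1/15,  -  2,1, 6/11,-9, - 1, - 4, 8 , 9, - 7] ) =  [ - 9,- 7, - 7, - 4,  -  4,  -  2, - 1,  -  9/11, - 1/15, 6/11,1, 6, 8,9]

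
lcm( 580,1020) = 29580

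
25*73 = 1825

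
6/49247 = 6/49247 = 0.00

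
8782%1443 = 124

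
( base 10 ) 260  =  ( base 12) 198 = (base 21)C8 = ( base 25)AA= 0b100000100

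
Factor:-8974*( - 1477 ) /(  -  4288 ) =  - 2^( - 5 )*7^2*67^ (-1)*211^1*641^1  =  - 6627299/2144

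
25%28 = 25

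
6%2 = 0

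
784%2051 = 784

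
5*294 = 1470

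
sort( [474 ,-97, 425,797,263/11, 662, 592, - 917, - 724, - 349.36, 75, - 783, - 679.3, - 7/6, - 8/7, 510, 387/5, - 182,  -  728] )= [ - 917,-783, - 728, - 724, - 679.3, - 349.36, - 182, - 97, - 7/6,  -  8/7, 263/11, 75, 387/5, 425, 474, 510,  592, 662, 797]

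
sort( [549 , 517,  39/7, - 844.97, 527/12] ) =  [ - 844.97,39/7,527/12,517 , 549 ] 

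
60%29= 2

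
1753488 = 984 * 1782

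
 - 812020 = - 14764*55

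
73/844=73/844 =0.09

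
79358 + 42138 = 121496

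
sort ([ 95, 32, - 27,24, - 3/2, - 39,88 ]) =[ - 39, - 27  , - 3/2,24,  32, 88,95] 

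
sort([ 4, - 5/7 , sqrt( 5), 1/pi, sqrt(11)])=[ - 5/7,1/pi, sqrt ( 5), sqrt( 11), 4] 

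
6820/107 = 6820/107 = 63.74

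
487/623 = 487/623 = 0.78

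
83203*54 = 4492962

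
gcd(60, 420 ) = 60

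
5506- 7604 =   -  2098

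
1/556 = 1/556 = 0.00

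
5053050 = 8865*570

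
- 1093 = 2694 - 3787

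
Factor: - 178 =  - 2^1*89^1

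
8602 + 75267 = 83869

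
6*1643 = 9858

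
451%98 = 59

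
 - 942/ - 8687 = 942/8687 =0.11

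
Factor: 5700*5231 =29816700 = 2^2*3^1*5^2*19^1 * 5231^1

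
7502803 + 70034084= 77536887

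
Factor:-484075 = -5^2*17^2*67^1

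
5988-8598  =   - 2610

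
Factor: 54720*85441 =4675331520 = 2^6*3^2*5^1*19^1*43^1*1987^1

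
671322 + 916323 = 1587645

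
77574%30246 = 17082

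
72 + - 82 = - 10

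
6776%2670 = 1436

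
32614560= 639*51040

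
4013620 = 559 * 7180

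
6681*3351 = 22388031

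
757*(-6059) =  - 4586663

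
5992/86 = 2996/43 = 69.67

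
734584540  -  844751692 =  - 110167152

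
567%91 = 21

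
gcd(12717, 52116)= 3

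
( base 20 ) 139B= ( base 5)300031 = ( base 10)9391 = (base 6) 111251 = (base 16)24af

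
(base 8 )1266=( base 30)n4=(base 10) 694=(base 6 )3114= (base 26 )10i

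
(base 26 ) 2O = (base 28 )2k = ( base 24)34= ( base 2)1001100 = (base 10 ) 76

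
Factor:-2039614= -2^1 * 31^1 * 67^1*491^1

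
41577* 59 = 2453043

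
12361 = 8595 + 3766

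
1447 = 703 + 744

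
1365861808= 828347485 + 537514323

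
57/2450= 57/2450= 0.02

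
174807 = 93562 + 81245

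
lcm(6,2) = 6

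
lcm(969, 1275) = 24225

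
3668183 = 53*69211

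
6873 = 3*2291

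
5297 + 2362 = 7659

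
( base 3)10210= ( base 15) 6c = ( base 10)102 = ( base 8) 146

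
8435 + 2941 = 11376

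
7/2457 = 1/351 = 0.00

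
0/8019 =0 = 0.00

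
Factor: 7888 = 2^4*17^1*29^1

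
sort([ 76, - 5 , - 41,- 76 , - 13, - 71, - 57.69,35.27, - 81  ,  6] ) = [ - 81, - 76, - 71,  -  57.69, - 41, - 13,-5,6 , 35.27 , 76 ] 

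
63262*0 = 0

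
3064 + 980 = 4044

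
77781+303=78084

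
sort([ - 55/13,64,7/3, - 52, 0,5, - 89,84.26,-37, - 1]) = [  -  89 , - 52, - 37, - 55/13, - 1 , 0, 7/3,5,64,84.26 ]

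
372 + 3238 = 3610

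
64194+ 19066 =83260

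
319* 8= 2552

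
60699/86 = 60699/86 = 705.80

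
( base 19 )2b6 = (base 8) 1651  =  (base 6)4201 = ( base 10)937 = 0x3A9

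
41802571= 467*89513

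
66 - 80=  - 14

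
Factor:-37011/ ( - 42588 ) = 2^ (- 2) * 3^( - 1 )*7^( - 1 ) *73^1 = 73/84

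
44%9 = 8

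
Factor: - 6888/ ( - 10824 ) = 7^1*11^( - 1 ) = 7/11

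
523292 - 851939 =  - 328647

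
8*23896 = 191168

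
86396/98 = 43198/49=881.59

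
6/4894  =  3/2447 = 0.00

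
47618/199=239  +  57/199 = 239.29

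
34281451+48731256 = 83012707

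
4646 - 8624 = -3978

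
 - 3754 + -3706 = - 7460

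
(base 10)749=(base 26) 12l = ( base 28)ql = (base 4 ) 23231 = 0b1011101101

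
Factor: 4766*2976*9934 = 140900041344  =  2^7*3^1 * 31^1*2383^1*4967^1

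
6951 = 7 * 993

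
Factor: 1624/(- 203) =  - 2^3 = - 8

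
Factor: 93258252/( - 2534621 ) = - 2^2*3^2 * 2534621^( - 1)*2590507^1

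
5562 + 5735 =11297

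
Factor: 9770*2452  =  23956040 = 2^3*  5^1*613^1*977^1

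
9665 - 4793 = 4872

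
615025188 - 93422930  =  521602258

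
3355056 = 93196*36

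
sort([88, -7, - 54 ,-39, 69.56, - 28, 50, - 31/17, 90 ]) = [ - 54, - 39, - 28, - 7, - 31/17, 50,  69.56, 88,90]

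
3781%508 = 225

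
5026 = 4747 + 279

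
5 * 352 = 1760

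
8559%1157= 460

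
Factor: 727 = 727^1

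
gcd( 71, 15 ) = 1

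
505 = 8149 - 7644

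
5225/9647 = 475/877 = 0.54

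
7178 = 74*97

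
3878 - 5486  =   - 1608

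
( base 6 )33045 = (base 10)4565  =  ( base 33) 46B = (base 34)3W9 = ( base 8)10725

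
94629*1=94629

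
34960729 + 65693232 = 100653961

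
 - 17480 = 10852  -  28332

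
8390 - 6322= 2068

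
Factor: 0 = 0^1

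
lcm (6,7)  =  42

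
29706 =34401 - 4695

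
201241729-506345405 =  - 305103676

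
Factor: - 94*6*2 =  - 1128 = -2^3*3^1*47^1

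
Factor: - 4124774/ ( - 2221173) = 2^1*3^( - 2 ) * 23^1*47^ ( - 1 )*59^( - 1)*89^(- 1 ) * 89669^1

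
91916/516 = 22979/129 = 178.13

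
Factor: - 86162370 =-2^1 * 3^1*5^1*7^1*23^1 * 17839^1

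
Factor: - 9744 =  - 2^4*3^1*7^1 *29^1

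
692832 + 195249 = 888081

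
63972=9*7108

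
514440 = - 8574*(-60 )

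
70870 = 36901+33969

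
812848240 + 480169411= 1293017651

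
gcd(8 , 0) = 8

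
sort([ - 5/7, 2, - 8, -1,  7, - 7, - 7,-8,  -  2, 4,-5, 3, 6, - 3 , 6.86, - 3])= [  -  8 , - 8, - 7 ,  -  7,-5, -3,- 3, - 2, - 1,-5/7, 2, 3,4, 6, 6.86,7] 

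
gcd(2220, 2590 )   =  370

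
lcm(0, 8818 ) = 0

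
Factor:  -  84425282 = - 2^1*127^1  *379^1*877^1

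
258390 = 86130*3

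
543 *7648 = 4152864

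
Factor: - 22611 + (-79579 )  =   - 2^1*5^1*11^1*929^1= - 102190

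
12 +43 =55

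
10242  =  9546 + 696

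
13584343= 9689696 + 3894647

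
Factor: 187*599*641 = 71800333 = 11^1*17^1 * 599^1*641^1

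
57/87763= 57/87763=   0.00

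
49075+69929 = 119004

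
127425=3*42475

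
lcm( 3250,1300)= 6500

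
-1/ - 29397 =1/29397 = 0.00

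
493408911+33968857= 527377768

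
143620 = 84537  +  59083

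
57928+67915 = 125843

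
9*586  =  5274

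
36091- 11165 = 24926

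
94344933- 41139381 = 53205552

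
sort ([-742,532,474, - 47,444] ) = [  -  742, - 47,  444, 474,532]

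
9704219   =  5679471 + 4024748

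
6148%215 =128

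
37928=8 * 4741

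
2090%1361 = 729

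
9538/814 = 4769/407 = 11.72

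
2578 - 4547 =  - 1969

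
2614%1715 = 899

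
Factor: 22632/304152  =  41/551 =19^( - 1) * 29^( - 1 )*41^1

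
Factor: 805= 5^1*7^1*23^1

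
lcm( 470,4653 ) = 46530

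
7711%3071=1569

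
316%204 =112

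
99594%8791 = 2893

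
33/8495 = 33/8495   =  0.00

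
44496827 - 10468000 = 34028827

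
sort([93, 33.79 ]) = [ 33.79, 93 ]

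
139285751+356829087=496114838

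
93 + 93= 186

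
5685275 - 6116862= - 431587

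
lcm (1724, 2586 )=5172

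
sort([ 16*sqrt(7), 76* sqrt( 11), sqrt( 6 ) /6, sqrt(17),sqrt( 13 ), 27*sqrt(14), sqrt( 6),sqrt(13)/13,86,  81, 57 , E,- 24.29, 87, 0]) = [ - 24.29,0, sqrt (13 ) /13,  sqrt(6)/6, sqrt (6 ), E,sqrt( 13 ),sqrt ( 17), 16*sqrt (7), 57,  81, 86, 87, 27*sqrt(14), 76*sqrt(11)]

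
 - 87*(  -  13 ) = 1131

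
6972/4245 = 1 + 909/1415 = 1.64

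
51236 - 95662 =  -44426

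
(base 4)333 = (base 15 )43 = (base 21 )30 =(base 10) 63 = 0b111111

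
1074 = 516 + 558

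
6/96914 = 3/48457 = 0.00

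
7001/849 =7001/849 =8.25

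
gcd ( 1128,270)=6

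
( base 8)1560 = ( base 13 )529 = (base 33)qm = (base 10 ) 880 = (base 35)p5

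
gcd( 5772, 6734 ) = 962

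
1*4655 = 4655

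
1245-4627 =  - 3382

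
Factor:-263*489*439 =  - 3^1 * 163^1*263^1*439^1 = - 56458473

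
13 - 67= - 54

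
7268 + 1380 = 8648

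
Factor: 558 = 2^1* 3^2*31^1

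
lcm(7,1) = 7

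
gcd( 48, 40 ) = 8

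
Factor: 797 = 797^1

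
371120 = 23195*16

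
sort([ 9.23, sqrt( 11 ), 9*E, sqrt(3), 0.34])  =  [ 0.34,sqrt( 3 ), sqrt(11 ), 9.23,9 * E]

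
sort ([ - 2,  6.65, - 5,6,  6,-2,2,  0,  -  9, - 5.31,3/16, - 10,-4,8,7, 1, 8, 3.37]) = [ - 10, - 9, - 5.31,  -  5, - 4,  -  2, - 2, 0,3/16,1,2,3.37,6 , 6,6.65,7,8, 8 ] 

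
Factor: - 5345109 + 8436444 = 3091335 = 3^1*5^1*13^1 *83^1 * 191^1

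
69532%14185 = 12792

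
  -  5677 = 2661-8338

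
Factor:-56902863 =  - 3^1*131^1*144791^1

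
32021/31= 32021/31=1032.94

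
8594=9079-485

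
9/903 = 3/301  =  0.01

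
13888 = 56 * 248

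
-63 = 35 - 98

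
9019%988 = 127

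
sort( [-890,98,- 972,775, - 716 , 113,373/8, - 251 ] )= [ - 972,-890,-716,-251, 373/8,98, 113, 775] 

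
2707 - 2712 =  - 5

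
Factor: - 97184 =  - 2^5*3037^1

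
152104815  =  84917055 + 67187760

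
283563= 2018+281545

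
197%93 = 11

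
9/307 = 9/307=0.03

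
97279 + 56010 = 153289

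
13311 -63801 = -50490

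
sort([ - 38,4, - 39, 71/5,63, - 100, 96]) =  [ -100,-39, - 38,4,71/5, 63,96]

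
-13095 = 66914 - 80009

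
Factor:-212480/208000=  - 332/325 = - 2^2*5^( - 2) * 13^(-1)*83^1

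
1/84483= 1/84483 = 0.00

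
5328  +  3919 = 9247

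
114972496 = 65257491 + 49715005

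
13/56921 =13/56921 = 0.00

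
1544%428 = 260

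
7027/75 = 7027/75= 93.69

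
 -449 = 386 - 835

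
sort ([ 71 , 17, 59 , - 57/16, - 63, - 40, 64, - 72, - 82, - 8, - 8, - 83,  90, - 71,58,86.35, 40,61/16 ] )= [-83, - 82,- 72 , - 71, - 63, - 40,-8,-8,-57/16, 61/16, 17, 40,58, 59,  64,71, 86.35,  90]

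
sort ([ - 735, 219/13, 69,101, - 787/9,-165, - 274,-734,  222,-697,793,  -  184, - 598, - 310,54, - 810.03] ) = [ - 810.03, - 735, - 734 , - 697,- 598,  -  310, - 274, - 184, - 165, - 787/9, 219/13 , 54, 69 , 101,222,793 ] 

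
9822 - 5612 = 4210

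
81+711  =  792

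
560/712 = 70/89 =0.79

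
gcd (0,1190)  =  1190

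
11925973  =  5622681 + 6303292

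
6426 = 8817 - 2391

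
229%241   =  229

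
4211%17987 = 4211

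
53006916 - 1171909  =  51835007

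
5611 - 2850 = 2761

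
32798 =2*16399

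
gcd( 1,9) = 1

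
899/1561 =899/1561 = 0.58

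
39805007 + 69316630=109121637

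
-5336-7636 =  - 12972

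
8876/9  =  986 + 2/9 = 986.22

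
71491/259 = 10213/37 = 276.03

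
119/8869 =17/1267 = 0.01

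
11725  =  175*67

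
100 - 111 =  - 11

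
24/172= 6/43 = 0.14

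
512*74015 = 37895680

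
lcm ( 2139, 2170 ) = 149730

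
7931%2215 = 1286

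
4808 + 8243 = 13051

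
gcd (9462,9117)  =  3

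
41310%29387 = 11923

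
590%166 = 92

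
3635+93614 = 97249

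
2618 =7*374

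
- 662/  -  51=12+50/51 =12.98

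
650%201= 47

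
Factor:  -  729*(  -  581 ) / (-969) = - 141183/323= - 3^5*7^1*17^(  -  1 )  *  19^( - 1 ) * 83^1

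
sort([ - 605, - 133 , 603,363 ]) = [ - 605, - 133,363, 603]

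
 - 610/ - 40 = 61/4= 15.25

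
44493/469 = 44493/469 = 94.87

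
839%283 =273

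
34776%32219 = 2557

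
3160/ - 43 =-3160/43 = - 73.49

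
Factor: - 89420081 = -643^1*139067^1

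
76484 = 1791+74693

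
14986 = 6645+8341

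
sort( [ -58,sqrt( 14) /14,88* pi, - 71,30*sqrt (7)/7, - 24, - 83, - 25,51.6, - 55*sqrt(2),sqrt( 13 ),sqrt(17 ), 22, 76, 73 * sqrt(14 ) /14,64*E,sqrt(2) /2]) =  [ - 83, - 55*sqrt( 2), - 71,-58,- 25,-24,  sqrt( 14)/14,sqrt( 2)/2 , sqrt( 13 ),sqrt ( 17),30*sqrt(7 ) /7,73*sqrt ( 14)/14,22, 51.6,76,64 * E,88*pi]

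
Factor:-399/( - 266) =2^( - 1)*3^1 = 3/2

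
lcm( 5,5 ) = 5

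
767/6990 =767/6990 = 0.11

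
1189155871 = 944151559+245004312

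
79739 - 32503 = 47236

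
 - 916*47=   -  43052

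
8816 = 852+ 7964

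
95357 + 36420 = 131777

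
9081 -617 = 8464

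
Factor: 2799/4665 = 3/5=3^1*5^(  -  1 ) 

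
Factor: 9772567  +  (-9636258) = 136309 = 136309^1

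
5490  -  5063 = 427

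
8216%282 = 38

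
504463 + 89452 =593915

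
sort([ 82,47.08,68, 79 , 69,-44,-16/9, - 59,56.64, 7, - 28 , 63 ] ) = [ - 59 , - 44, - 28, - 16/9,7, 47.08,  56.64, 63,  68,69,79, 82] 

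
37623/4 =37623/4 = 9405.75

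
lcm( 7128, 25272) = 277992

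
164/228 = 41/57 = 0.72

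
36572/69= 36572/69  =  530.03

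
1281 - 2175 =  - 894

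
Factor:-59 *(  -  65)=3835 = 5^1*13^1 * 59^1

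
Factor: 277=277^1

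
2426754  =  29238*83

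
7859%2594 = 77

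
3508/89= 3508/89 = 39.42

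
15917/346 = 46 + 1/346 = 46.00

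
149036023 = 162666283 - 13630260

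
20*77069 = 1541380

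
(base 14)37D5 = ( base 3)111102122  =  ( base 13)45C2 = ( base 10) 9791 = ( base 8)23077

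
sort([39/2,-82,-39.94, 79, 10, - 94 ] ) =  [ - 94, - 82, - 39.94,10, 39/2,79] 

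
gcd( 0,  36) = 36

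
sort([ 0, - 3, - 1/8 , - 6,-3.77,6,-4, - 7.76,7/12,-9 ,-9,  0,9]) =[ - 9,-9,  -  7.76, - 6, - 4,-3.77,-3, - 1/8 , 0, 0,7/12, 6,9 ] 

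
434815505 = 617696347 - 182880842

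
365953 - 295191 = 70762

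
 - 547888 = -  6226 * 88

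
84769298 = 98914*857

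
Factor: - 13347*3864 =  - 2^3*3^3*7^1 * 23^1*1483^1  =  -  51572808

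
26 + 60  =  86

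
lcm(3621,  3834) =65178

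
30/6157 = 30/6157  =  0.00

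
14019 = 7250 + 6769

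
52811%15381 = 6668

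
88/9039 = 88/9039 = 0.01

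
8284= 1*8284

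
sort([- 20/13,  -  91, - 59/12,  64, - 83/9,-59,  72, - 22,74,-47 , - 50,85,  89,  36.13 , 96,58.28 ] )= [ - 91,-59, - 50, - 47, - 22,-83/9, - 59/12, - 20/13,36.13, 58.28, 64, 72 , 74,85,  89, 96] 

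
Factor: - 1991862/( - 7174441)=2^1 * 3^2 *41^1*2699^1 *7174441^(-1 ) 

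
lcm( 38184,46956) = 3474744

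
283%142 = 141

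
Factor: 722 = 2^1*19^2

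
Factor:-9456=  -  2^4*3^1*197^1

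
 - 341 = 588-929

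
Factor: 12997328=2^4*41^1*19813^1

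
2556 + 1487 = 4043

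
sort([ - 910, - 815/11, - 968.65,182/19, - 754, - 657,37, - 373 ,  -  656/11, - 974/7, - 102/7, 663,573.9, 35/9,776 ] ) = [ - 968.65, - 910, -754,-657, -373 , - 974/7, - 815/11,  -  656/11, - 102/7,35/9,  182/19,37, 573.9,663,776 ]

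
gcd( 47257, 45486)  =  7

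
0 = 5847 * 0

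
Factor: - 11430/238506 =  - 15/313 =- 3^1 * 5^1*313^(-1)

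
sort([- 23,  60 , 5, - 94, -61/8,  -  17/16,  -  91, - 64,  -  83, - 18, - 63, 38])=[ - 94 ,-91,  -  83,  -  64, - 63, - 23,-18 , - 61/8, - 17/16,5, 38,60]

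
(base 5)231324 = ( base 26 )C8J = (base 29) 9qg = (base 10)8339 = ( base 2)10000010010011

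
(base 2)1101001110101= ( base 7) 25514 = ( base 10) 6773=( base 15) 2018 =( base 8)15165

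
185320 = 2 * 92660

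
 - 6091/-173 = 35 + 36/173 = 35.21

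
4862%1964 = 934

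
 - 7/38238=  - 7/38238=-  0.00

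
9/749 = 9/749  =  0.01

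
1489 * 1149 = 1710861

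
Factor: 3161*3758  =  2^1 * 29^1 * 109^1*1879^1 = 11879038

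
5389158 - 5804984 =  - 415826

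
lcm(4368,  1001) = 48048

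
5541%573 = 384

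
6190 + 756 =6946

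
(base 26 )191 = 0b1110001111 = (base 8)1617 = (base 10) 911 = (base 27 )16k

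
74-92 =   -  18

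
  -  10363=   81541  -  91904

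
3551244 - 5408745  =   - 1857501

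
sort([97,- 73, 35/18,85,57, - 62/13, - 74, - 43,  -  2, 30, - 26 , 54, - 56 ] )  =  [ -74, - 73, - 56, - 43, - 26, - 62/13 , - 2, 35/18,30, 54, 57, 85, 97]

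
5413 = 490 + 4923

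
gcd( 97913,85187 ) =1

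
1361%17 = 1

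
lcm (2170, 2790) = 19530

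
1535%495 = 50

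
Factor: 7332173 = 541^1*13553^1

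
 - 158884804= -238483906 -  - 79599102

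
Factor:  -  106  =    -  2^1* 53^1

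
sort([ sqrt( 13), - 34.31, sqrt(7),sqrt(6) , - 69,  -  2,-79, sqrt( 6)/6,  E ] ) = [-79 ,  -  69, - 34.31  ,-2,  sqrt(6) /6, sqrt( 6 ),sqrt(7 ), E,sqrt( 13 ) ]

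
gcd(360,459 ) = 9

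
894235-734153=160082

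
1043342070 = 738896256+304445814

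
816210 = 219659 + 596551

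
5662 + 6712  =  12374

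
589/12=589/12 = 49.08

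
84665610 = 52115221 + 32550389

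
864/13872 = 18/289= 0.06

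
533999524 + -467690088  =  66309436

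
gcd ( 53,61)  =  1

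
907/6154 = 907/6154= 0.15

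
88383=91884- 3501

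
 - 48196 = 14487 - 62683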